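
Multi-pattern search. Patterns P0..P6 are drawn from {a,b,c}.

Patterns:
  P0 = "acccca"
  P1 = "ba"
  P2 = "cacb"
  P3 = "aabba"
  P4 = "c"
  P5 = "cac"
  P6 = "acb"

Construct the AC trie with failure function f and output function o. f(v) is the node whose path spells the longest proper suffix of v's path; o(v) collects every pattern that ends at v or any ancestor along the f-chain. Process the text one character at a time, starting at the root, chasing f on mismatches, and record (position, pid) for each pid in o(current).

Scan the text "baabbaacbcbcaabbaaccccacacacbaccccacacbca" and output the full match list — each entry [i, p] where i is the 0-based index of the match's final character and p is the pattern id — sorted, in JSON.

Build:
Trie nodes:
  n0 'ε': a→1 b→7 c→9
  n1 'a': a→13 c→2
  n2 'ac': b→17 c→3
  n3 'acc': c→4
  n4 'accc': c→5
  n5 'acccc': a→6
  n6 'acccca': ·  [P0 ends]
  n7 'b': a→8
  n8 'ba': ·  [P1 ends]
  n9 'c': a→10  [P4 ends]
  n10 'ca': c→11
  n11 'cac': b→12  [P5 ends]
  n12 'cacb': ·  [P2 ends]
  n13 'aa': b→14
  n14 'aab': b→15
  n15 'aabb': a→16
  n16 'aabba': ·  [P3 ends]
  n17 'acb': ·  [P6 ends]

BFS fail/out derivation:
  n1('a'): parent n0 fail=0; on 'a' 0 → fail=0;  out ∅∪∅=∅
  n7('b'): parent n0 fail=0; on 'b' 0 → fail=0;  out ∅∪∅=∅
  n9('c'): parent n0 fail=0; on 'c' 0 → fail=0;  out {4}∪∅={4}
  n2('ac'): parent n1 fail=0; on 'c' 0 → fail=9;  out ∅∪{4}={4}
  n8('ba'): parent n7 fail=0; on 'a' 0 → fail=1;  out {1}∪∅={1}
  n10('ca'): parent n9 fail=0; on 'a' 0 → fail=1;  out ∅∪∅=∅
  n13('aa'): parent n1 fail=0; on 'a' 0 → fail=1;  out ∅∪∅=∅
  n3('acc'): parent n2 fail=9; on 'c' 9→0 → fail=9;  out ∅∪{4}={4}
  n11('cac'): parent n10 fail=1; on 'c' 1 → fail=2;  out {5}∪{4}={4,5}
  n14('aab'): parent n13 fail=1; on 'b' 1→0 → fail=7;  out ∅∪∅=∅
  n17('acb'): parent n2 fail=9; on 'b' 9→0 → fail=7;  out {6}∪∅={6}
  n4('accc'): parent n3 fail=9; on 'c' 9→0 → fail=9;  out ∅∪{4}={4}
  n12('cacb'): parent n11 fail=2; on 'b' 2 → fail=17;  out {2}∪{6}={2,6}
  n15('aabb'): parent n14 fail=7; on 'b' 7→0 → fail=7;  out ∅∪∅=∅
  n5('acccc'): parent n4 fail=9; on 'c' 9→0 → fail=9;  out ∅∪{4}={4}
  n16('aabba'): parent n15 fail=7; on 'a' 7 → fail=8;  out {3}∪{1}={1,3}
  n6('acccca'): parent n5 fail=9; on 'a' 9 → fail=10;  out {0}∪∅={0}

Run:
[0] read 'b'  n0⇒n7
[1] read 'a'  n7⇒n8  ** P1@[0:1]
[2] read 'a'  n8⇒n13 (via fail)
[3] read 'b'  n13⇒n14
[4] read 'b'  n14⇒n15
[5] read 'a'  n15⇒n16  ** P1@[4:5],P3@[1:5]
[6] read 'a'  n16⇒n13 (via fail)
[7] read 'c'  n13⇒n2 (via fail)  ** P4@[7:7]
[8] read 'b'  n2⇒n17  ** P6@[6:8]
[9] read 'c'  n17⇒n9 (via fail)  ** P4@[9:9]
[10] read 'b'  n9⇒n7 (via fail)
[11] read 'c'  n7⇒n9 (via fail)  ** P4@[11:11]
[12] read 'a'  n9⇒n10
[13] read 'a'  n10⇒n13 (via fail)
[14] read 'b'  n13⇒n14
[15] read 'b'  n14⇒n15
[16] read 'a'  n15⇒n16  ** P1@[15:16],P3@[12:16]
[17] read 'a'  n16⇒n13 (via fail)
[18] read 'c'  n13⇒n2 (via fail)  ** P4@[18:18]
[19] read 'c'  n2⇒n3  ** P4@[19:19]
[20] read 'c'  n3⇒n4  ** P4@[20:20]
[21] read 'c'  n4⇒n5  ** P4@[21:21]
[22] read 'a'  n5⇒n6  ** P0@[17:22]
[23] read 'c'  n6⇒n11 (via fail)  ** P4@[23:23],P5@[21:23]
[24] read 'a'  n11⇒n10 (via fail)
[25] read 'c'  n10⇒n11  ** P4@[25:25],P5@[23:25]
[26] read 'a'  n11⇒n10 (via fail)
[27] read 'c'  n10⇒n11  ** P4@[27:27],P5@[25:27]
[28] read 'b'  n11⇒n12  ** P2@[25:28],P6@[26:28]
[29] read 'a'  n12⇒n8 (via fail)  ** P1@[28:29]
[30] read 'c'  n8⇒n2 (via fail)  ** P4@[30:30]
[31] read 'c'  n2⇒n3  ** P4@[31:31]
[32] read 'c'  n3⇒n4  ** P4@[32:32]
[33] read 'c'  n4⇒n5  ** P4@[33:33]
[34] read 'a'  n5⇒n6  ** P0@[29:34]
[35] read 'c'  n6⇒n11 (via fail)  ** P4@[35:35],P5@[33:35]
[36] read 'a'  n11⇒n10 (via fail)
[37] read 'c'  n10⇒n11  ** P4@[37:37],P5@[35:37]
[38] read 'b'  n11⇒n12  ** P2@[35:38],P6@[36:38]
[39] read 'c'  n12⇒n9 (via fail)  ** P4@[39:39]
[40] read 'a'  n9⇒n10

Matches: [[1,1],[5,1],[5,3],[7,4],[8,6],[9,4],[11,4],[16,1],[16,3],[18,4],[19,4],[20,4],[21,4],[22,0],[23,4],[23,5],[25,4],[25,5],[27,4],[27,5],[28,2],[28,6],[29,1],[30,4],[31,4],[32,4],[33,4],[34,0],[35,4],[35,5],[37,4],[37,5],[38,2],[38,6],[39,4]]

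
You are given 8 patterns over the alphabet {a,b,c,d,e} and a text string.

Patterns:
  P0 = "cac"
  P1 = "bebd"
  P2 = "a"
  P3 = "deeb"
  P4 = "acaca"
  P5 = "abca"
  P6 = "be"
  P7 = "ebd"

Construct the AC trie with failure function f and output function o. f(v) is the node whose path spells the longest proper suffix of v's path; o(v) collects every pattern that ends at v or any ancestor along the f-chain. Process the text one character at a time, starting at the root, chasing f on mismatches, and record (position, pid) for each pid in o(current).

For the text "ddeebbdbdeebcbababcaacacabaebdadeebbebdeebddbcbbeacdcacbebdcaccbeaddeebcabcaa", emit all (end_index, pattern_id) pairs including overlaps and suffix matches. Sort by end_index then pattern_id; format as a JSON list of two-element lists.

Build automaton:
Trie nodes:
  0='ε' goto a→8 b→4 c→1 d→9 e→20
  1='c' goto a→2
  2='ca' goto c→3
  3='cac' goto ·  ←P0
  4='b' goto e→5
  5='be' goto b→6  ←P6
  6='beb' goto d→7
  7='bebd' goto ·  ←P1
  8='a' goto b→17 c→13  ←P2
  9='d' goto e→10
  10='de' goto e→11
  11='dee' goto b→12
  12='deeb' goto ·  ←P3
  13='ac' goto a→14
  14='aca' goto c→15
  15='acac' goto a→16
  16='acaca' goto ·  ←P4
  17='ab' goto c→18
  18='abc' goto a→19
  19='abca' goto ·  ←P5
  20='e' goto b→21
  21='eb' goto d→22
  22='ebd' goto ·  ←P7

Failure links (BFS by depth):
  n1('c'): parent n0 fail=0; on 'c' 0 → fail=0;  out ∅∪∅=∅
  n4('b'): parent n0 fail=0; on 'b' 0 → fail=0;  out ∅∪∅=∅
  n8('a'): parent n0 fail=0; on 'a' 0 → fail=0;  out {2}∪∅={2}
  n9('d'): parent n0 fail=0; on 'd' 0 → fail=0;  out ∅∪∅=∅
  n20('e'): parent n0 fail=0; on 'e' 0 → fail=0;  out ∅∪∅=∅
  n2('ca'): parent n1 fail=0; on 'a' 0 → fail=8;  out ∅∪{2}={2}
  n5('be'): parent n4 fail=0; on 'e' 0 → fail=20;  out {6}∪∅={6}
  n10('de'): parent n9 fail=0; on 'e' 0 → fail=20;  out ∅∪∅=∅
  n13('ac'): parent n8 fail=0; on 'c' 0 → fail=1;  out ∅∪∅=∅
  n17('ab'): parent n8 fail=0; on 'b' 0 → fail=4;  out ∅∪∅=∅
  n21('eb'): parent n20 fail=0; on 'b' 0 → fail=4;  out ∅∪∅=∅
  n3('cac'): parent n2 fail=8; on 'c' 8 → fail=13;  out {0}∪∅={0}
  n6('beb'): parent n5 fail=20; on 'b' 20 → fail=21;  out ∅∪∅=∅
  n11('dee'): parent n10 fail=20; on 'e' 20→0 → fail=20;  out ∅∪∅=∅
  n14('aca'): parent n13 fail=1; on 'a' 1 → fail=2;  out ∅∪{2}={2}
  n18('abc'): parent n17 fail=4; on 'c' 4→0 → fail=1;  out ∅∪∅=∅
  n22('ebd'): parent n21 fail=4; on 'd' 4→0 → fail=9;  out {7}∪∅={7}
  n7('bebd'): parent n6 fail=21; on 'd' 21 → fail=22;  out {1}∪{7}={1,7}
  n12('deeb'): parent n11 fail=20; on 'b' 20 → fail=21;  out {3}∪∅={3}
  n15('acac'): parent n14 fail=2; on 'c' 2 → fail=3;  out ∅∪{0}={0}
  n19('abca'): parent n18 fail=1; on 'a' 1 → fail=2;  out {5}∪{2}={2,5}
  n16('acaca'): parent n15 fail=3; on 'a' 3→13 → fail=14;  out {4}∪{2}={2,4}

Scan:
pos 0 'd': at 9
pos 1 'd': at 9 (fail-walked)
pos 2 'e': at 10
pos 3 'e': at 11
pos 4 'b': at 12  ** P3@[1:4]
pos 5 'b': at 4 (fail-walked)
pos 6 'd': at 9 (fail-walked)
pos 7 'b': at 4 (fail-walked)
pos 8 'd': at 9 (fail-walked)
pos 9 'e': at 10
pos 10 'e': at 11
pos 11 'b': at 12  ** P3@[8:11]
pos 12 'c': at 1 (fail-walked)
pos 13 'b': at 4 (fail-walked)
pos 14 'a': at 8 (fail-walked)  ** P2@[14:14]
pos 15 'b': at 17
pos 16 'a': at 8 (fail-walked)  ** P2@[16:16]
pos 17 'b': at 17
pos 18 'c': at 18
pos 19 'a': at 19  ** P2@[19:19],P5@[16:19]
pos 20 'a': at 8 (fail-walked)  ** P2@[20:20]
pos 21 'c': at 13
pos 22 'a': at 14  ** P2@[22:22]
pos 23 'c': at 15  ** P0@[21:23]
pos 24 'a': at 16  ** P2@[24:24],P4@[20:24]
pos 25 'b': at 17 (fail-walked)
pos 26 'a': at 8 (fail-walked)  ** P2@[26:26]
pos 27 'e': at 20 (fail-walked)
pos 28 'b': at 21
pos 29 'd': at 22  ** P7@[27:29]
pos 30 'a': at 8 (fail-walked)  ** P2@[30:30]
pos 31 'd': at 9 (fail-walked)
pos 32 'e': at 10
pos 33 'e': at 11
pos 34 'b': at 12  ** P3@[31:34]
pos 35 'b': at 4 (fail-walked)
pos 36 'e': at 5  ** P6@[35:36]
pos 37 'b': at 6
pos 38 'd': at 7  ** P1@[35:38],P7@[36:38]
pos 39 'e': at 10 (fail-walked)
pos 40 'e': at 11
pos 41 'b': at 12  ** P3@[38:41]
pos 42 'd': at 22 (fail-walked)  ** P7@[40:42]
pos 43 'd': at 9 (fail-walked)
pos 44 'b': at 4 (fail-walked)
pos 45 'c': at 1 (fail-walked)
pos 46 'b': at 4 (fail-walked)
pos 47 'b': at 4 (fail-walked)
pos 48 'e': at 5  ** P6@[47:48]
pos 49 'a': at 8 (fail-walked)  ** P2@[49:49]
pos 50 'c': at 13
pos 51 'd': at 9 (fail-walked)
pos 52 'c': at 1 (fail-walked)
pos 53 'a': at 2  ** P2@[53:53]
pos 54 'c': at 3  ** P0@[52:54]
pos 55 'b': at 4 (fail-walked)
pos 56 'e': at 5  ** P6@[55:56]
pos 57 'b': at 6
pos 58 'd': at 7  ** P1@[55:58],P7@[56:58]
pos 59 'c': at 1 (fail-walked)
pos 60 'a': at 2  ** P2@[60:60]
pos 61 'c': at 3  ** P0@[59:61]
pos 62 'c': at 1 (fail-walked)
pos 63 'b': at 4 (fail-walked)
pos 64 'e': at 5  ** P6@[63:64]
pos 65 'a': at 8 (fail-walked)  ** P2@[65:65]
pos 66 'd': at 9 (fail-walked)
pos 67 'd': at 9 (fail-walked)
pos 68 'e': at 10
pos 69 'e': at 11
pos 70 'b': at 12  ** P3@[67:70]
pos 71 'c': at 1 (fail-walked)
pos 72 'a': at 2  ** P2@[72:72]
pos 73 'b': at 17 (fail-walked)
pos 74 'c': at 18
pos 75 'a': at 19  ** P2@[75:75],P5@[72:75]
pos 76 'a': at 8 (fail-walked)  ** P2@[76:76]

All matches (sorted): [[4,3],[11,3],[14,2],[16,2],[19,2],[19,5],[20,2],[22,2],[23,0],[24,2],[24,4],[26,2],[29,7],[30,2],[34,3],[36,6],[38,1],[38,7],[41,3],[42,7],[48,6],[49,2],[53,2],[54,0],[56,6],[58,1],[58,7],[60,2],[61,0],[64,6],[65,2],[70,3],[72,2],[75,2],[75,5],[76,2]]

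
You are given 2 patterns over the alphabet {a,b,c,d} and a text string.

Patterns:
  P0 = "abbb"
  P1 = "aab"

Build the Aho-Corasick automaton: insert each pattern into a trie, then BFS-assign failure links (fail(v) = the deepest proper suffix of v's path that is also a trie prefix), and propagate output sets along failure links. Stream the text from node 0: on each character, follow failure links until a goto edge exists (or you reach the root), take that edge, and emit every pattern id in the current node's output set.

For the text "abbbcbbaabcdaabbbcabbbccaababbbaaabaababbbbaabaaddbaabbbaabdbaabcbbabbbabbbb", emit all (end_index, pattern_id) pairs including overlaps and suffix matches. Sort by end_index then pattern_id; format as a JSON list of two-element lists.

Construct AC machine:
Trie (insert patterns):
  0='ε' goto a→1
  1='a' goto a→5 b→2
  2='ab' goto b→3
  3='abb' goto b→4
  4='abbb' goto ·  ←P0
  5='aa' goto b→6
  6='aab' goto ·  ←P1

BFS fail/out derivation:
  fail(1) 'a': from fail(0)=0 chase 'a': 0 ⇒ 0;  out=∅∪out(0)=∅
  fail(2) 'ab': from fail(1)=0 chase 'b': 0 ⇒ 0;  out=∅∪out(0)=∅
  fail(5) 'aa': from fail(1)=0 chase 'a': 0 ⇒ 1;  out=∅∪out(1)=∅
  fail(3) 'abb': from fail(2)=0 chase 'b': 0 ⇒ 0;  out=∅∪out(0)=∅
  fail(6) 'aab': from fail(5)=1 chase 'b': 1 ⇒ 2;  out={1}∪out(2)={1}
  fail(4) 'abbb': from fail(3)=0 chase 'b': 0 ⇒ 0;  out={0}∪out(0)={0}

Scan:
i=0 'a': node 0→1
i=1 'b': node 1→2
i=2 'b': node 2→3
i=3 'b': node 3→4  ** P0@[0:3]
i=4 'c': node 4→0 ·f
i=5 'b': node 0→0
i=6 'b': node 0→0
i=7 'a': node 0→1
i=8 'a': node 1→5
i=9 'b': node 5→6  ** P1@[7:9]
i=10 'c': node 6→0 ·f
i=11 'd': node 0→0
i=12 'a': node 0→1
i=13 'a': node 1→5
i=14 'b': node 5→6  ** P1@[12:14]
i=15 'b': node 6→3 ·f
i=16 'b': node 3→4  ** P0@[13:16]
i=17 'c': node 4→0 ·f
i=18 'a': node 0→1
i=19 'b': node 1→2
i=20 'b': node 2→3
i=21 'b': node 3→4  ** P0@[18:21]
i=22 'c': node 4→0 ·f
i=23 'c': node 0→0
i=24 'a': node 0→1
i=25 'a': node 1→5
i=26 'b': node 5→6  ** P1@[24:26]
i=27 'a': node 6→1 ·f
i=28 'b': node 1→2
i=29 'b': node 2→3
i=30 'b': node 3→4  ** P0@[27:30]
i=31 'a': node 4→1 ·f
i=32 'a': node 1→5
i=33 'a': node 5→5 ·f
i=34 'b': node 5→6  ** P1@[32:34]
i=35 'a': node 6→1 ·f
i=36 'a': node 1→5
i=37 'b': node 5→6  ** P1@[35:37]
i=38 'a': node 6→1 ·f
i=39 'b': node 1→2
i=40 'b': node 2→3
i=41 'b': node 3→4  ** P0@[38:41]
i=42 'b': node 4→0 ·f
i=43 'a': node 0→1
i=44 'a': node 1→5
i=45 'b': node 5→6  ** P1@[43:45]
i=46 'a': node 6→1 ·f
i=47 'a': node 1→5
i=48 'd': node 5→0 ·f
i=49 'd': node 0→0
i=50 'b': node 0→0
i=51 'a': node 0→1
i=52 'a': node 1→5
i=53 'b': node 5→6  ** P1@[51:53]
i=54 'b': node 6→3 ·f
i=55 'b': node 3→4  ** P0@[52:55]
i=56 'a': node 4→1 ·f
i=57 'a': node 1→5
i=58 'b': node 5→6  ** P1@[56:58]
i=59 'd': node 6→0 ·f
i=60 'b': node 0→0
i=61 'a': node 0→1
i=62 'a': node 1→5
i=63 'b': node 5→6  ** P1@[61:63]
i=64 'c': node 6→0 ·f
i=65 'b': node 0→0
i=66 'b': node 0→0
i=67 'a': node 0→1
i=68 'b': node 1→2
i=69 'b': node 2→3
i=70 'b': node 3→4  ** P0@[67:70]
i=71 'a': node 4→1 ·f
i=72 'b': node 1→2
i=73 'b': node 2→3
i=74 'b': node 3→4  ** P0@[71:74]
i=75 'b': node 4→0 ·f

Result: [[3,0],[9,1],[14,1],[16,0],[21,0],[26,1],[30,0],[34,1],[37,1],[41,0],[45,1],[53,1],[55,0],[58,1],[63,1],[70,0],[74,0]]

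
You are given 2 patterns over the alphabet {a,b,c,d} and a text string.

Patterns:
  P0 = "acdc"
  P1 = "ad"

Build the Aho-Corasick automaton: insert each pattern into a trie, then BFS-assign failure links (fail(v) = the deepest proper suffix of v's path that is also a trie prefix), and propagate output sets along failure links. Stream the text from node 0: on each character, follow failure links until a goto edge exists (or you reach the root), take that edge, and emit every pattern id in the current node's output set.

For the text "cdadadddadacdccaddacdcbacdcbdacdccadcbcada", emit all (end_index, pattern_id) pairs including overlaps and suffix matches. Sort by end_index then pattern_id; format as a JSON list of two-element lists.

Build automaton:
Trie nodes:
  n0 'ε': a→1
  n1 'a': c→2 d→5
  n2 'ac': d→3
  n3 'acd': c→4
  n4 'acdc': ·  ←P0
  n5 'ad': ·  ←P1

BFS fail/out derivation:
  n1('a'): parent n0 fail=0; on 'a' 0 → fail=0;  out ∅∪∅=∅
  n2('ac'): parent n1 fail=0; on 'c' 0 → fail=0;  out ∅∪∅=∅
  n5('ad'): parent n1 fail=0; on 'd' 0 → fail=0;  out {1}∪∅={1}
  n3('acd'): parent n2 fail=0; on 'd' 0 → fail=0;  out ∅∪∅=∅
  n4('acdc'): parent n3 fail=0; on 'c' 0 → fail=0;  out {0}∪∅={0}

Text stream:
pos 0 'c': at 0
pos 1 'd': at 0
pos 2 'a': at 1
pos 3 'd': at 5  emit P1@[2:3]
pos 4 'a': at 1 ·f
pos 5 'd': at 5  emit P1@[4:5]
pos 6 'd': at 0 ·f
pos 7 'd': at 0
pos 8 'a': at 1
pos 9 'd': at 5  emit P1@[8:9]
pos 10 'a': at 1 ·f
pos 11 'c': at 2
pos 12 'd': at 3
pos 13 'c': at 4  emit P0@[10:13]
pos 14 'c': at 0 ·f
pos 15 'a': at 1
pos 16 'd': at 5  emit P1@[15:16]
pos 17 'd': at 0 ·f
pos 18 'a': at 1
pos 19 'c': at 2
pos 20 'd': at 3
pos 21 'c': at 4  emit P0@[18:21]
pos 22 'b': at 0 ·f
pos 23 'a': at 1
pos 24 'c': at 2
pos 25 'd': at 3
pos 26 'c': at 4  emit P0@[23:26]
pos 27 'b': at 0 ·f
pos 28 'd': at 0
pos 29 'a': at 1
pos 30 'c': at 2
pos 31 'd': at 3
pos 32 'c': at 4  emit P0@[29:32]
pos 33 'c': at 0 ·f
pos 34 'a': at 1
pos 35 'd': at 5  emit P1@[34:35]
pos 36 'c': at 0 ·f
pos 37 'b': at 0
pos 38 'c': at 0
pos 39 'a': at 1
pos 40 'd': at 5  emit P1@[39:40]
pos 41 'a': at 1 ·f

Result: [[3,1],[5,1],[9,1],[13,0],[16,1],[21,0],[26,0],[32,0],[35,1],[40,1]]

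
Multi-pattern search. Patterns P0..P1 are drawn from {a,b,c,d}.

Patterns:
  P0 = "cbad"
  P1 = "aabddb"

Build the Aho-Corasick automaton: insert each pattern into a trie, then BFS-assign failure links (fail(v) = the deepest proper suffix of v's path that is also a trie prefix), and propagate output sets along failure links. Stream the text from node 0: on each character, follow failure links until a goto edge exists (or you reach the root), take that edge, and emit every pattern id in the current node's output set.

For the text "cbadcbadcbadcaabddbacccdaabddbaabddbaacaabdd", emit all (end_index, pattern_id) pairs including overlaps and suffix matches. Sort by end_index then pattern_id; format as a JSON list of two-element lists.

Build automaton:
Trie nodes:
  n0 'ε': a→5 c→1
  n1 'c': b→2
  n2 'cb': a→3
  n3 'cba': d→4
  n4 'cbad': ·  [P0 ends]
  n5 'a': a→6
  n6 'aa': b→7
  n7 'aab': d→8
  n8 'aabd': d→9
  n9 'aabdd': b→10
  n10 'aabddb': ·  [P1 ends]

Failure links (BFS by depth):
  fail(1) 'c': from fail(0)=0 chase 'c': 0 ⇒ 0;  out=∅∪out(0)=∅
  fail(5) 'a': from fail(0)=0 chase 'a': 0 ⇒ 0;  out=∅∪out(0)=∅
  fail(2) 'cb': from fail(1)=0 chase 'b': 0 ⇒ 0;  out=∅∪out(0)=∅
  fail(6) 'aa': from fail(5)=0 chase 'a': 0 ⇒ 5;  out=∅∪out(5)=∅
  fail(3) 'cba': from fail(2)=0 chase 'a': 0 ⇒ 5;  out=∅∪out(5)=∅
  fail(7) 'aab': from fail(6)=5 chase 'b': 5→0 ⇒ 0;  out=∅∪out(0)=∅
  fail(4) 'cbad': from fail(3)=5 chase 'd': 5→0 ⇒ 0;  out={0}∪out(0)={0}
  fail(8) 'aabd': from fail(7)=0 chase 'd': 0 ⇒ 0;  out=∅∪out(0)=∅
  fail(9) 'aabdd': from fail(8)=0 chase 'd': 0 ⇒ 0;  out=∅∪out(0)=∅
  fail(10) 'aabddb': from fail(9)=0 chase 'b': 0 ⇒ 0;  out={1}∪out(0)={1}

Run:
i=0 'c': node 0→1
i=1 'b': node 1→2
i=2 'a': node 2→3
i=3 'd': node 3→4  ** P0@[0:3]
i=4 'c': node 4→1 ·f
i=5 'b': node 1→2
i=6 'a': node 2→3
i=7 'd': node 3→4  ** P0@[4:7]
i=8 'c': node 4→1 ·f
i=9 'b': node 1→2
i=10 'a': node 2→3
i=11 'd': node 3→4  ** P0@[8:11]
i=12 'c': node 4→1 ·f
i=13 'a': node 1→5 ·f
i=14 'a': node 5→6
i=15 'b': node 6→7
i=16 'd': node 7→8
i=17 'd': node 8→9
i=18 'b': node 9→10  ** P1@[13:18]
i=19 'a': node 10→5 ·f
i=20 'c': node 5→1 ·f
i=21 'c': node 1→1 ·f
i=22 'c': node 1→1 ·f
i=23 'd': node 1→0 ·f
i=24 'a': node 0→5
i=25 'a': node 5→6
i=26 'b': node 6→7
i=27 'd': node 7→8
i=28 'd': node 8→9
i=29 'b': node 9→10  ** P1@[24:29]
i=30 'a': node 10→5 ·f
i=31 'a': node 5→6
i=32 'b': node 6→7
i=33 'd': node 7→8
i=34 'd': node 8→9
i=35 'b': node 9→10  ** P1@[30:35]
i=36 'a': node 10→5 ·f
i=37 'a': node 5→6
i=38 'c': node 6→1 ·f
i=39 'a': node 1→5 ·f
i=40 'a': node 5→6
i=41 'b': node 6→7
i=42 'd': node 7→8
i=43 'd': node 8→9

Result: [[3,0],[7,0],[11,0],[18,1],[29,1],[35,1]]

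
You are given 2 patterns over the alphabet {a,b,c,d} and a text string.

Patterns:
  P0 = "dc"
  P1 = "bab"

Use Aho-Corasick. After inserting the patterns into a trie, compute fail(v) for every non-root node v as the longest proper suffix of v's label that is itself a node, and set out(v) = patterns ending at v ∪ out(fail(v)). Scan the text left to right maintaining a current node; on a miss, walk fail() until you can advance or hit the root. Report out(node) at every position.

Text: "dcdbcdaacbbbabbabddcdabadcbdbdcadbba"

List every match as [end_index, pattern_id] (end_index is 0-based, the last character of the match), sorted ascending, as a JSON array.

Construct AC machine:
Trie (insert patterns):
  n0 'ε': b→3 d→1
  n1 'd': c→2
  n2 'dc': ·  [P0 ends]
  n3 'b': a→4
  n4 'ba': b→5
  n5 'bab': ·  [P1 ends]

Failure links (BFS by depth):
  n1('d'): parent n0 fail=0; on 'd' 0 → fail=0;  out ∅∪∅=∅
  n3('b'): parent n0 fail=0; on 'b' 0 → fail=0;  out ∅∪∅=∅
  n2('dc'): parent n1 fail=0; on 'c' 0 → fail=0;  out {0}∪∅={0}
  n4('ba'): parent n3 fail=0; on 'a' 0 → fail=0;  out ∅∪∅=∅
  n5('bab'): parent n4 fail=0; on 'b' 0 → fail=3;  out {1}∪∅={1}

Text stream:
[0] read 'd'  n0⇒n1
[1] read 'c'  n1⇒n2  emit P0@[0:1]
[2] read 'd'  n2⇒n1 (via fail)
[3] read 'b'  n1⇒n3 (via fail)
[4] read 'c'  n3⇒n0 (via fail)
[5] read 'd'  n0⇒n1
[6] read 'a'  n1⇒n0 (via fail)
[7] read 'a'  n0⇒n0
[8] read 'c'  n0⇒n0
[9] read 'b'  n0⇒n3
[10] read 'b'  n3⇒n3 (via fail)
[11] read 'b'  n3⇒n3 (via fail)
[12] read 'a'  n3⇒n4
[13] read 'b'  n4⇒n5  emit P1@[11:13]
[14] read 'b'  n5⇒n3 (via fail)
[15] read 'a'  n3⇒n4
[16] read 'b'  n4⇒n5  emit P1@[14:16]
[17] read 'd'  n5⇒n1 (via fail)
[18] read 'd'  n1⇒n1 (via fail)
[19] read 'c'  n1⇒n2  emit P0@[18:19]
[20] read 'd'  n2⇒n1 (via fail)
[21] read 'a'  n1⇒n0 (via fail)
[22] read 'b'  n0⇒n3
[23] read 'a'  n3⇒n4
[24] read 'd'  n4⇒n1 (via fail)
[25] read 'c'  n1⇒n2  emit P0@[24:25]
[26] read 'b'  n2⇒n3 (via fail)
[27] read 'd'  n3⇒n1 (via fail)
[28] read 'b'  n1⇒n3 (via fail)
[29] read 'd'  n3⇒n1 (via fail)
[30] read 'c'  n1⇒n2  emit P0@[29:30]
[31] read 'a'  n2⇒n0 (via fail)
[32] read 'd'  n0⇒n1
[33] read 'b'  n1⇒n3 (via fail)
[34] read 'b'  n3⇒n3 (via fail)
[35] read 'a'  n3⇒n4

Result: [[1,0],[13,1],[16,1],[19,0],[25,0],[30,0]]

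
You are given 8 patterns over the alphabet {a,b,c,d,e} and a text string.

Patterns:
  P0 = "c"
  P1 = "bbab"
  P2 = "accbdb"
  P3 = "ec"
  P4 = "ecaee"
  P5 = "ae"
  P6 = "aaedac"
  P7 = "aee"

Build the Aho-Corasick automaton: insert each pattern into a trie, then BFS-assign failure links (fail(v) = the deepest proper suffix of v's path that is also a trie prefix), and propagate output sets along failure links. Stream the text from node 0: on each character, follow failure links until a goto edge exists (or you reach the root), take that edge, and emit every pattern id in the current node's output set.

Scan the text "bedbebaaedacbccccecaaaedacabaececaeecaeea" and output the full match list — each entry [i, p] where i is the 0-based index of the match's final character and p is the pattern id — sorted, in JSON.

Build automaton:
Trie (insert patterns):
  0='ε' goto a→6 b→2 c→1 e→12
  1='c' goto ·  ←P0
  2='b' goto b→3
  3='bb' goto a→4
  4='bba' goto b→5
  5='bbab' goto ·  ←P1
  6='a' goto a→18 c→7 e→17
  7='ac' goto c→8
  8='acc' goto b→9
  9='accb' goto d→10
  10='accbd' goto b→11
  11='accbdb' goto ·  ←P2
  12='e' goto c→13
  13='ec' goto a→14  ←P3
  14='eca' goto e→15
  15='ecae' goto e→16
  16='ecaee' goto ·  ←P4
  17='ae' goto e→23  ←P5
  18='aa' goto e→19
  19='aae' goto d→20
  20='aaed' goto a→21
  21='aaeda' goto c→22
  22='aaedac' goto ·  ←P6
  23='aee' goto ·  ←P7

Failure links (BFS by depth):
  fail(1) 'c': from fail(0)=0 chase 'c': 0 ⇒ 0;  out={0}∪out(0)={0}
  fail(2) 'b': from fail(0)=0 chase 'b': 0 ⇒ 0;  out=∅∪out(0)=∅
  fail(6) 'a': from fail(0)=0 chase 'a': 0 ⇒ 0;  out=∅∪out(0)=∅
  fail(12) 'e': from fail(0)=0 chase 'e': 0 ⇒ 0;  out=∅∪out(0)=∅
  fail(3) 'bb': from fail(2)=0 chase 'b': 0 ⇒ 2;  out=∅∪out(2)=∅
  fail(7) 'ac': from fail(6)=0 chase 'c': 0 ⇒ 1;  out=∅∪out(1)={0}
  fail(13) 'ec': from fail(12)=0 chase 'c': 0 ⇒ 1;  out={3}∪out(1)={0,3}
  fail(17) 'ae': from fail(6)=0 chase 'e': 0 ⇒ 12;  out={5}∪out(12)={5}
  fail(18) 'aa': from fail(6)=0 chase 'a': 0 ⇒ 6;  out=∅∪out(6)=∅
  fail(4) 'bba': from fail(3)=2 chase 'a': 2→0 ⇒ 6;  out=∅∪out(6)=∅
  fail(8) 'acc': from fail(7)=1 chase 'c': 1→0 ⇒ 1;  out=∅∪out(1)={0}
  fail(14) 'eca': from fail(13)=1 chase 'a': 1→0 ⇒ 6;  out=∅∪out(6)=∅
  fail(19) 'aae': from fail(18)=6 chase 'e': 6 ⇒ 17;  out=∅∪out(17)={5}
  fail(23) 'aee': from fail(17)=12 chase 'e': 12→0 ⇒ 12;  out={7}∪out(12)={7}
  fail(5) 'bbab': from fail(4)=6 chase 'b': 6→0 ⇒ 2;  out={1}∪out(2)={1}
  fail(9) 'accb': from fail(8)=1 chase 'b': 1→0 ⇒ 2;  out=∅∪out(2)=∅
  fail(15) 'ecae': from fail(14)=6 chase 'e': 6 ⇒ 17;  out=∅∪out(17)={5}
  fail(20) 'aaed': from fail(19)=17 chase 'd': 17→12→0 ⇒ 0;  out=∅∪out(0)=∅
  fail(10) 'accbd': from fail(9)=2 chase 'd': 2→0 ⇒ 0;  out=∅∪out(0)=∅
  fail(16) 'ecaee': from fail(15)=17 chase 'e': 17 ⇒ 23;  out={4}∪out(23)={4,7}
  fail(21) 'aaeda': from fail(20)=0 chase 'a': 0 ⇒ 6;  out=∅∪out(6)=∅
  fail(11) 'accbdb': from fail(10)=0 chase 'b': 0 ⇒ 2;  out={2}∪out(2)={2}
  fail(22) 'aaedac': from fail(21)=6 chase 'c': 6 ⇒ 7;  out={6}∪out(7)={0,6}

Text stream:
[0] read 'b'  n0⇒n2
[1] read 'e'  n2⇒n12 ·f
[2] read 'd'  n12⇒n0 ·f
[3] read 'b'  n0⇒n2
[4] read 'e'  n2⇒n12 ·f
[5] read 'b'  n12⇒n2 ·f
[6] read 'a'  n2⇒n6 ·f
[7] read 'a'  n6⇒n18
[8] read 'e'  n18⇒n19  ** P5@[7:8]
[9] read 'd'  n19⇒n20
[10] read 'a'  n20⇒n21
[11] read 'c'  n21⇒n22  ** P0@[11:11],P6@[6:11]
[12] read 'b'  n22⇒n2 ·f
[13] read 'c'  n2⇒n1 ·f  ** P0@[13:13]
[14] read 'c'  n1⇒n1 ·f  ** P0@[14:14]
[15] read 'c'  n1⇒n1 ·f  ** P0@[15:15]
[16] read 'c'  n1⇒n1 ·f  ** P0@[16:16]
[17] read 'e'  n1⇒n12 ·f
[18] read 'c'  n12⇒n13  ** P0@[18:18],P3@[17:18]
[19] read 'a'  n13⇒n14
[20] read 'a'  n14⇒n18 ·f
[21] read 'a'  n18⇒n18 ·f
[22] read 'e'  n18⇒n19  ** P5@[21:22]
[23] read 'd'  n19⇒n20
[24] read 'a'  n20⇒n21
[25] read 'c'  n21⇒n22  ** P0@[25:25],P6@[20:25]
[26] read 'a'  n22⇒n6 ·f
[27] read 'b'  n6⇒n2 ·f
[28] read 'a'  n2⇒n6 ·f
[29] read 'e'  n6⇒n17  ** P5@[28:29]
[30] read 'c'  n17⇒n13 ·f  ** P0@[30:30],P3@[29:30]
[31] read 'e'  n13⇒n12 ·f
[32] read 'c'  n12⇒n13  ** P0@[32:32],P3@[31:32]
[33] read 'a'  n13⇒n14
[34] read 'e'  n14⇒n15  ** P5@[33:34]
[35] read 'e'  n15⇒n16  ** P4@[31:35],P7@[33:35]
[36] read 'c'  n16⇒n13 ·f  ** P0@[36:36],P3@[35:36]
[37] read 'a'  n13⇒n14
[38] read 'e'  n14⇒n15  ** P5@[37:38]
[39] read 'e'  n15⇒n16  ** P4@[35:39],P7@[37:39]
[40] read 'a'  n16⇒n6 ·f

Result: [[8,5],[11,0],[11,6],[13,0],[14,0],[15,0],[16,0],[18,0],[18,3],[22,5],[25,0],[25,6],[29,5],[30,0],[30,3],[32,0],[32,3],[34,5],[35,4],[35,7],[36,0],[36,3],[38,5],[39,4],[39,7]]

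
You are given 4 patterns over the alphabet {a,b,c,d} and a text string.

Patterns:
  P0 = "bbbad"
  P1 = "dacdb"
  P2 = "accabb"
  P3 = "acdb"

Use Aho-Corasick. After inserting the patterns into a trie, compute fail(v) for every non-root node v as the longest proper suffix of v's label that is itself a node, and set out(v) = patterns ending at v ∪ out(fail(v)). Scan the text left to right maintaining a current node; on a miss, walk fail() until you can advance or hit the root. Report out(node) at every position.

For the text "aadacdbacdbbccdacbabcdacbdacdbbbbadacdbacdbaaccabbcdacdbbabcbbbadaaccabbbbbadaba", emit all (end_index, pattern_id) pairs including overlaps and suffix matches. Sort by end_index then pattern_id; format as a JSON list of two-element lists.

Construct AC machine:
Trie (insert patterns):
  n0 'ε': a→11 b→1 d→6
  n1 'b': b→2
  n2 'bb': b→3
  n3 'bbb': a→4
  n4 'bbba': d→5
  n5 'bbbad': ·  [P0 ends]
  n6 'd': a→7
  n7 'da': c→8
  n8 'dac': d→9
  n9 'dacd': b→10
  n10 'dacdb': ·  [P1 ends]
  n11 'a': c→12
  n12 'ac': c→13 d→17
  n13 'acc': a→14
  n14 'acca': b→15
  n15 'accab': b→16
  n16 'accabb': ·  [P2 ends]
  n17 'acd': b→18
  n18 'acdb': ·  [P3 ends]

Failure links (BFS by depth):
  fail(1) 'b': from fail(0)=0 chase 'b': 0 ⇒ 0;  out=∅∪out(0)=∅
  fail(6) 'd': from fail(0)=0 chase 'd': 0 ⇒ 0;  out=∅∪out(0)=∅
  fail(11) 'a': from fail(0)=0 chase 'a': 0 ⇒ 0;  out=∅∪out(0)=∅
  fail(2) 'bb': from fail(1)=0 chase 'b': 0 ⇒ 1;  out=∅∪out(1)=∅
  fail(7) 'da': from fail(6)=0 chase 'a': 0 ⇒ 11;  out=∅∪out(11)=∅
  fail(12) 'ac': from fail(11)=0 chase 'c': 0 ⇒ 0;  out=∅∪out(0)=∅
  fail(3) 'bbb': from fail(2)=1 chase 'b': 1 ⇒ 2;  out=∅∪out(2)=∅
  fail(8) 'dac': from fail(7)=11 chase 'c': 11 ⇒ 12;  out=∅∪out(12)=∅
  fail(13) 'acc': from fail(12)=0 chase 'c': 0 ⇒ 0;  out=∅∪out(0)=∅
  fail(17) 'acd': from fail(12)=0 chase 'd': 0 ⇒ 6;  out=∅∪out(6)=∅
  fail(4) 'bbba': from fail(3)=2 chase 'a': 2→1→0 ⇒ 11;  out=∅∪out(11)=∅
  fail(9) 'dacd': from fail(8)=12 chase 'd': 12 ⇒ 17;  out=∅∪out(17)=∅
  fail(14) 'acca': from fail(13)=0 chase 'a': 0 ⇒ 11;  out=∅∪out(11)=∅
  fail(18) 'acdb': from fail(17)=6 chase 'b': 6→0 ⇒ 1;  out={3}∪out(1)={3}
  fail(5) 'bbbad': from fail(4)=11 chase 'd': 11→0 ⇒ 6;  out={0}∪out(6)={0}
  fail(10) 'dacdb': from fail(9)=17 chase 'b': 17 ⇒ 18;  out={1}∪out(18)={1,3}
  fail(15) 'accab': from fail(14)=11 chase 'b': 11→0 ⇒ 1;  out=∅∪out(1)=∅
  fail(16) 'accabb': from fail(15)=1 chase 'b': 1 ⇒ 2;  out={2}∪out(2)={2}

Run:
[0] read 'a'  n0⇒n11
[1] read 'a'  n11⇒n11 (fail-walked)
[2] read 'd'  n11⇒n6 (fail-walked)
[3] read 'a'  n6⇒n7
[4] read 'c'  n7⇒n8
[5] read 'd'  n8⇒n9
[6] read 'b'  n9⇒n10  emit P1@[2:6],P3@[3:6]
[7] read 'a'  n10⇒n11 (fail-walked)
[8] read 'c'  n11⇒n12
[9] read 'd'  n12⇒n17
[10] read 'b'  n17⇒n18  emit P3@[7:10]
[11] read 'b'  n18⇒n2 (fail-walked)
[12] read 'c'  n2⇒n0 (fail-walked)
[13] read 'c'  n0⇒n0
[14] read 'd'  n0⇒n6
[15] read 'a'  n6⇒n7
[16] read 'c'  n7⇒n8
[17] read 'b'  n8⇒n1 (fail-walked)
[18] read 'a'  n1⇒n11 (fail-walked)
[19] read 'b'  n11⇒n1 (fail-walked)
[20] read 'c'  n1⇒n0 (fail-walked)
[21] read 'd'  n0⇒n6
[22] read 'a'  n6⇒n7
[23] read 'c'  n7⇒n8
[24] read 'b'  n8⇒n1 (fail-walked)
[25] read 'd'  n1⇒n6 (fail-walked)
[26] read 'a'  n6⇒n7
[27] read 'c'  n7⇒n8
[28] read 'd'  n8⇒n9
[29] read 'b'  n9⇒n10  emit P1@[25:29],P3@[26:29]
[30] read 'b'  n10⇒n2 (fail-walked)
[31] read 'b'  n2⇒n3
[32] read 'b'  n3⇒n3 (fail-walked)
[33] read 'a'  n3⇒n4
[34] read 'd'  n4⇒n5  emit P0@[30:34]
[35] read 'a'  n5⇒n7 (fail-walked)
[36] read 'c'  n7⇒n8
[37] read 'd'  n8⇒n9
[38] read 'b'  n9⇒n10  emit P1@[34:38],P3@[35:38]
[39] read 'a'  n10⇒n11 (fail-walked)
[40] read 'c'  n11⇒n12
[41] read 'd'  n12⇒n17
[42] read 'b'  n17⇒n18  emit P3@[39:42]
[43] read 'a'  n18⇒n11 (fail-walked)
[44] read 'a'  n11⇒n11 (fail-walked)
[45] read 'c'  n11⇒n12
[46] read 'c'  n12⇒n13
[47] read 'a'  n13⇒n14
[48] read 'b'  n14⇒n15
[49] read 'b'  n15⇒n16  emit P2@[44:49]
[50] read 'c'  n16⇒n0 (fail-walked)
[51] read 'd'  n0⇒n6
[52] read 'a'  n6⇒n7
[53] read 'c'  n7⇒n8
[54] read 'd'  n8⇒n9
[55] read 'b'  n9⇒n10  emit P1@[51:55],P3@[52:55]
[56] read 'b'  n10⇒n2 (fail-walked)
[57] read 'a'  n2⇒n11 (fail-walked)
[58] read 'b'  n11⇒n1 (fail-walked)
[59] read 'c'  n1⇒n0 (fail-walked)
[60] read 'b'  n0⇒n1
[61] read 'b'  n1⇒n2
[62] read 'b'  n2⇒n3
[63] read 'a'  n3⇒n4
[64] read 'd'  n4⇒n5  emit P0@[60:64]
[65] read 'a'  n5⇒n7 (fail-walked)
[66] read 'a'  n7⇒n11 (fail-walked)
[67] read 'c'  n11⇒n12
[68] read 'c'  n12⇒n13
[69] read 'a'  n13⇒n14
[70] read 'b'  n14⇒n15
[71] read 'b'  n15⇒n16  emit P2@[66:71]
[72] read 'b'  n16⇒n3 (fail-walked)
[73] read 'b'  n3⇒n3 (fail-walked)
[74] read 'b'  n3⇒n3 (fail-walked)
[75] read 'a'  n3⇒n4
[76] read 'd'  n4⇒n5  emit P0@[72:76]
[77] read 'a'  n5⇒n7 (fail-walked)
[78] read 'b'  n7⇒n1 (fail-walked)
[79] read 'a'  n1⇒n11 (fail-walked)

Result: [[6,1],[6,3],[10,3],[29,1],[29,3],[34,0],[38,1],[38,3],[42,3],[49,2],[55,1],[55,3],[64,0],[71,2],[76,0]]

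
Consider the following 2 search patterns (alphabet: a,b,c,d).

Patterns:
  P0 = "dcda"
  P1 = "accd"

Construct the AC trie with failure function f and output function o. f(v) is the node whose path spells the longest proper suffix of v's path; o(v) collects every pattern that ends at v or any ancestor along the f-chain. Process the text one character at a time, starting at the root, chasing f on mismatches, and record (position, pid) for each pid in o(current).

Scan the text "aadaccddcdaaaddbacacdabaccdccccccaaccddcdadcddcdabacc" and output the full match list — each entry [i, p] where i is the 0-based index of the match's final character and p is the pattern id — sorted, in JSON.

Construct AC machine:
Trie (insert patterns):
  n0 'ε': a→5 d→1
  n1 'd': c→2
  n2 'dc': d→3
  n3 'dcd': a→4
  n4 'dcda': ·  [P0 ends]
  n5 'a': c→6
  n6 'ac': c→7
  n7 'acc': d→8
  n8 'accd': ·  [P1 ends]

Failure links (BFS by depth):
  fail(1) 'd': from fail(0)=0 chase 'd': 0 ⇒ 0;  out=∅∪out(0)=∅
  fail(5) 'a': from fail(0)=0 chase 'a': 0 ⇒ 0;  out=∅∪out(0)=∅
  fail(2) 'dc': from fail(1)=0 chase 'c': 0 ⇒ 0;  out=∅∪out(0)=∅
  fail(6) 'ac': from fail(5)=0 chase 'c': 0 ⇒ 0;  out=∅∪out(0)=∅
  fail(3) 'dcd': from fail(2)=0 chase 'd': 0 ⇒ 1;  out=∅∪out(1)=∅
  fail(7) 'acc': from fail(6)=0 chase 'c': 0 ⇒ 0;  out=∅∪out(0)=∅
  fail(4) 'dcda': from fail(3)=1 chase 'a': 1→0 ⇒ 5;  out={0}∪out(5)={0}
  fail(8) 'accd': from fail(7)=0 chase 'd': 0 ⇒ 1;  out={1}∪out(1)={1}

Scan:
i=0 'a': node 0→5
i=1 'a': node 5→5 (fail-walked)
i=2 'd': node 5→1 (fail-walked)
i=3 'a': node 1→5 (fail-walked)
i=4 'c': node 5→6
i=5 'c': node 6→7
i=6 'd': node 7→8  ** P1@[3:6]
i=7 'd': node 8→1 (fail-walked)
i=8 'c': node 1→2
i=9 'd': node 2→3
i=10 'a': node 3→4  ** P0@[7:10]
i=11 'a': node 4→5 (fail-walked)
i=12 'a': node 5→5 (fail-walked)
i=13 'd': node 5→1 (fail-walked)
i=14 'd': node 1→1 (fail-walked)
i=15 'b': node 1→0 (fail-walked)
i=16 'a': node 0→5
i=17 'c': node 5→6
i=18 'a': node 6→5 (fail-walked)
i=19 'c': node 5→6
i=20 'd': node 6→1 (fail-walked)
i=21 'a': node 1→5 (fail-walked)
i=22 'b': node 5→0 (fail-walked)
i=23 'a': node 0→5
i=24 'c': node 5→6
i=25 'c': node 6→7
i=26 'd': node 7→8  ** P1@[23:26]
i=27 'c': node 8→2 (fail-walked)
i=28 'c': node 2→0 (fail-walked)
i=29 'c': node 0→0
i=30 'c': node 0→0
i=31 'c': node 0→0
i=32 'c': node 0→0
i=33 'a': node 0→5
i=34 'a': node 5→5 (fail-walked)
i=35 'c': node 5→6
i=36 'c': node 6→7
i=37 'd': node 7→8  ** P1@[34:37]
i=38 'd': node 8→1 (fail-walked)
i=39 'c': node 1→2
i=40 'd': node 2→3
i=41 'a': node 3→4  ** P0@[38:41]
i=42 'd': node 4→1 (fail-walked)
i=43 'c': node 1→2
i=44 'd': node 2→3
i=45 'd': node 3→1 (fail-walked)
i=46 'c': node 1→2
i=47 'd': node 2→3
i=48 'a': node 3→4  ** P0@[45:48]
i=49 'b': node 4→0 (fail-walked)
i=50 'a': node 0→5
i=51 'c': node 5→6
i=52 'c': node 6→7

Matches: [[6,1],[10,0],[26,1],[37,1],[41,0],[48,0]]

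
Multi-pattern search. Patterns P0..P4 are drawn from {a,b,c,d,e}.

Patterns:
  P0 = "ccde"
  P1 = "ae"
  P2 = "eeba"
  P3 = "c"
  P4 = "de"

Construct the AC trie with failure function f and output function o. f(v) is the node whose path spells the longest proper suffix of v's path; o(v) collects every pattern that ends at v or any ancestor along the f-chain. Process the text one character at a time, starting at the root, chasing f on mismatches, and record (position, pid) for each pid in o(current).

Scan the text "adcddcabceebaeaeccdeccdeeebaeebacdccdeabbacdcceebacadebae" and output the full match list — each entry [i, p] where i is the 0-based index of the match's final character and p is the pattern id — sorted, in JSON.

Build automaton:
Trie nodes:
  n0 'ε': a→5 c→1 d→11 e→7
  n1 'c': c→2  ←P3
  n2 'cc': d→3
  n3 'ccd': e→4
  n4 'ccde': ·  ←P0
  n5 'a': e→6
  n6 'ae': ·  ←P1
  n7 'e': e→8
  n8 'ee': b→9
  n9 'eeb': a→10
  n10 'eeba': ·  ←P2
  n11 'd': e→12
  n12 'de': ·  ←P4

BFS fail/out derivation:
  fail(1) 'c': from fail(0)=0 chase 'c': 0 ⇒ 0;  out={3}∪out(0)={3}
  fail(5) 'a': from fail(0)=0 chase 'a': 0 ⇒ 0;  out=∅∪out(0)=∅
  fail(7) 'e': from fail(0)=0 chase 'e': 0 ⇒ 0;  out=∅∪out(0)=∅
  fail(11) 'd': from fail(0)=0 chase 'd': 0 ⇒ 0;  out=∅∪out(0)=∅
  fail(2) 'cc': from fail(1)=0 chase 'c': 0 ⇒ 1;  out=∅∪out(1)={3}
  fail(6) 'ae': from fail(5)=0 chase 'e': 0 ⇒ 7;  out={1}∪out(7)={1}
  fail(8) 'ee': from fail(7)=0 chase 'e': 0 ⇒ 7;  out=∅∪out(7)=∅
  fail(12) 'de': from fail(11)=0 chase 'e': 0 ⇒ 7;  out={4}∪out(7)={4}
  fail(3) 'ccd': from fail(2)=1 chase 'd': 1→0 ⇒ 11;  out=∅∪out(11)=∅
  fail(9) 'eeb': from fail(8)=7 chase 'b': 7→0 ⇒ 0;  out=∅∪out(0)=∅
  fail(4) 'ccde': from fail(3)=11 chase 'e': 11 ⇒ 12;  out={0}∪out(12)={0,4}
  fail(10) 'eeba': from fail(9)=0 chase 'a': 0 ⇒ 5;  out={2}∪out(5)={2}

Scan:
pos 0 'a': at 5
pos 1 'd': at 11 (via fail)
pos 2 'c': at 1 (via fail)  emit P3@[2:2]
pos 3 'd': at 11 (via fail)
pos 4 'd': at 11 (via fail)
pos 5 'c': at 1 (via fail)  emit P3@[5:5]
pos 6 'a': at 5 (via fail)
pos 7 'b': at 0 (via fail)
pos 8 'c': at 1  emit P3@[8:8]
pos 9 'e': at 7 (via fail)
pos 10 'e': at 8
pos 11 'b': at 9
pos 12 'a': at 10  emit P2@[9:12]
pos 13 'e': at 6 (via fail)  emit P1@[12:13]
pos 14 'a': at 5 (via fail)
pos 15 'e': at 6  emit P1@[14:15]
pos 16 'c': at 1 (via fail)  emit P3@[16:16]
pos 17 'c': at 2  emit P3@[17:17]
pos 18 'd': at 3
pos 19 'e': at 4  emit P0@[16:19],P4@[18:19]
pos 20 'c': at 1 (via fail)  emit P3@[20:20]
pos 21 'c': at 2  emit P3@[21:21]
pos 22 'd': at 3
pos 23 'e': at 4  emit P0@[20:23],P4@[22:23]
pos 24 'e': at 8 (via fail)
pos 25 'e': at 8 (via fail)
pos 26 'b': at 9
pos 27 'a': at 10  emit P2@[24:27]
pos 28 'e': at 6 (via fail)  emit P1@[27:28]
pos 29 'e': at 8 (via fail)
pos 30 'b': at 9
pos 31 'a': at 10  emit P2@[28:31]
pos 32 'c': at 1 (via fail)  emit P3@[32:32]
pos 33 'd': at 11 (via fail)
pos 34 'c': at 1 (via fail)  emit P3@[34:34]
pos 35 'c': at 2  emit P3@[35:35]
pos 36 'd': at 3
pos 37 'e': at 4  emit P0@[34:37],P4@[36:37]
pos 38 'a': at 5 (via fail)
pos 39 'b': at 0 (via fail)
pos 40 'b': at 0
pos 41 'a': at 5
pos 42 'c': at 1 (via fail)  emit P3@[42:42]
pos 43 'd': at 11 (via fail)
pos 44 'c': at 1 (via fail)  emit P3@[44:44]
pos 45 'c': at 2  emit P3@[45:45]
pos 46 'e': at 7 (via fail)
pos 47 'e': at 8
pos 48 'b': at 9
pos 49 'a': at 10  emit P2@[46:49]
pos 50 'c': at 1 (via fail)  emit P3@[50:50]
pos 51 'a': at 5 (via fail)
pos 52 'd': at 11 (via fail)
pos 53 'e': at 12  emit P4@[52:53]
pos 54 'b': at 0 (via fail)
pos 55 'a': at 5
pos 56 'e': at 6  emit P1@[55:56]

Result: [[2,3],[5,3],[8,3],[12,2],[13,1],[15,1],[16,3],[17,3],[19,0],[19,4],[20,3],[21,3],[23,0],[23,4],[27,2],[28,1],[31,2],[32,3],[34,3],[35,3],[37,0],[37,4],[42,3],[44,3],[45,3],[49,2],[50,3],[53,4],[56,1]]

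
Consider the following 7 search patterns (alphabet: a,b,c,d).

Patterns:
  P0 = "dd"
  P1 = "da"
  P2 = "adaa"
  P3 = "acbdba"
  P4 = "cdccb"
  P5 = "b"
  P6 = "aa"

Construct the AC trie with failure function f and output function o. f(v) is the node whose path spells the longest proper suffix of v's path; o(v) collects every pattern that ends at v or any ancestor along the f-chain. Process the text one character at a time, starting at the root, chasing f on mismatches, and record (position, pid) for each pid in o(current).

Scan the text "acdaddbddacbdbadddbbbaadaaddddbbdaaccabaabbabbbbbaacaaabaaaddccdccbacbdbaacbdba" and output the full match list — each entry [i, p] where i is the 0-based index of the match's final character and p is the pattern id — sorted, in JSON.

Build:
Trie nodes:
  n0 'ε': a→4 b→18 c→13 d→1
  n1 'd': a→3 d→2
  n2 'dd': ·  [P0 ends]
  n3 'da': ·  [P1 ends]
  n4 'a': a→19 c→8 d→5
  n5 'ad': a→6
  n6 'ada': a→7
  n7 'adaa': ·  [P2 ends]
  n8 'ac': b→9
  n9 'acb': d→10
  n10 'acbd': b→11
  n11 'acbdb': a→12
  n12 'acbdba': ·  [P3 ends]
  n13 'c': d→14
  n14 'cd': c→15
  n15 'cdc': c→16
  n16 'cdcc': b→17
  n17 'cdccb': ·  [P4 ends]
  n18 'b': ·  [P5 ends]
  n19 'aa': ·  [P6 ends]

Failure links (BFS by depth):
  n1('d'): parent n0 fail=0; on 'd' 0 → fail=0;  out ∅∪∅=∅
  n4('a'): parent n0 fail=0; on 'a' 0 → fail=0;  out ∅∪∅=∅
  n13('c'): parent n0 fail=0; on 'c' 0 → fail=0;  out ∅∪∅=∅
  n18('b'): parent n0 fail=0; on 'b' 0 → fail=0;  out {5}∪∅={5}
  n2('dd'): parent n1 fail=0; on 'd' 0 → fail=1;  out {0}∪∅={0}
  n3('da'): parent n1 fail=0; on 'a' 0 → fail=4;  out {1}∪∅={1}
  n5('ad'): parent n4 fail=0; on 'd' 0 → fail=1;  out ∅∪∅=∅
  n8('ac'): parent n4 fail=0; on 'c' 0 → fail=13;  out ∅∪∅=∅
  n14('cd'): parent n13 fail=0; on 'd' 0 → fail=1;  out ∅∪∅=∅
  n19('aa'): parent n4 fail=0; on 'a' 0 → fail=4;  out {6}∪∅={6}
  n6('ada'): parent n5 fail=1; on 'a' 1 → fail=3;  out ∅∪{1}={1}
  n9('acb'): parent n8 fail=13; on 'b' 13→0 → fail=18;  out ∅∪{5}={5}
  n15('cdc'): parent n14 fail=1; on 'c' 1→0 → fail=13;  out ∅∪∅=∅
  n7('adaa'): parent n6 fail=3; on 'a' 3→4 → fail=19;  out {2}∪{6}={2,6}
  n10('acbd'): parent n9 fail=18; on 'd' 18→0 → fail=1;  out ∅∪∅=∅
  n16('cdcc'): parent n15 fail=13; on 'c' 13→0 → fail=13;  out ∅∪∅=∅
  n11('acbdb'): parent n10 fail=1; on 'b' 1→0 → fail=18;  out ∅∪{5}={5}
  n17('cdccb'): parent n16 fail=13; on 'b' 13→0 → fail=18;  out {4}∪{5}={4,5}
  n12('acbdba'): parent n11 fail=18; on 'a' 18→0 → fail=4;  out {3}∪∅={3}

Run:
pos 0 'a': at 4
pos 1 'c': at 8
pos 2 'd': at 14 (fail-walked)
pos 3 'a': at 3 (fail-walked)  emit P1@[2:3]
pos 4 'd': at 5 (fail-walked)
pos 5 'd': at 2 (fail-walked)  emit P0@[4:5]
pos 6 'b': at 18 (fail-walked)  emit P5@[6:6]
pos 7 'd': at 1 (fail-walked)
pos 8 'd': at 2  emit P0@[7:8]
pos 9 'a': at 3 (fail-walked)  emit P1@[8:9]
pos 10 'c': at 8 (fail-walked)
pos 11 'b': at 9  emit P5@[11:11]
pos 12 'd': at 10
pos 13 'b': at 11  emit P5@[13:13]
pos 14 'a': at 12  emit P3@[9:14]
pos 15 'd': at 5 (fail-walked)
pos 16 'd': at 2 (fail-walked)  emit P0@[15:16]
pos 17 'd': at 2 (fail-walked)  emit P0@[16:17]
pos 18 'b': at 18 (fail-walked)  emit P5@[18:18]
pos 19 'b': at 18 (fail-walked)  emit P5@[19:19]
pos 20 'b': at 18 (fail-walked)  emit P5@[20:20]
pos 21 'a': at 4 (fail-walked)
pos 22 'a': at 19  emit P6@[21:22]
pos 23 'd': at 5 (fail-walked)
pos 24 'a': at 6  emit P1@[23:24]
pos 25 'a': at 7  emit P2@[22:25],P6@[24:25]
pos 26 'd': at 5 (fail-walked)
pos 27 'd': at 2 (fail-walked)  emit P0@[26:27]
pos 28 'd': at 2 (fail-walked)  emit P0@[27:28]
pos 29 'd': at 2 (fail-walked)  emit P0@[28:29]
pos 30 'b': at 18 (fail-walked)  emit P5@[30:30]
pos 31 'b': at 18 (fail-walked)  emit P5@[31:31]
pos 32 'd': at 1 (fail-walked)
pos 33 'a': at 3  emit P1@[32:33]
pos 34 'a': at 19 (fail-walked)  emit P6@[33:34]
pos 35 'c': at 8 (fail-walked)
pos 36 'c': at 13 (fail-walked)
pos 37 'a': at 4 (fail-walked)
pos 38 'b': at 18 (fail-walked)  emit P5@[38:38]
pos 39 'a': at 4 (fail-walked)
pos 40 'a': at 19  emit P6@[39:40]
pos 41 'b': at 18 (fail-walked)  emit P5@[41:41]
pos 42 'b': at 18 (fail-walked)  emit P5@[42:42]
pos 43 'a': at 4 (fail-walked)
pos 44 'b': at 18 (fail-walked)  emit P5@[44:44]
pos 45 'b': at 18 (fail-walked)  emit P5@[45:45]
pos 46 'b': at 18 (fail-walked)  emit P5@[46:46]
pos 47 'b': at 18 (fail-walked)  emit P5@[47:47]
pos 48 'b': at 18 (fail-walked)  emit P5@[48:48]
pos 49 'a': at 4 (fail-walked)
pos 50 'a': at 19  emit P6@[49:50]
pos 51 'c': at 8 (fail-walked)
pos 52 'a': at 4 (fail-walked)
pos 53 'a': at 19  emit P6@[52:53]
pos 54 'a': at 19 (fail-walked)  emit P6@[53:54]
pos 55 'b': at 18 (fail-walked)  emit P5@[55:55]
pos 56 'a': at 4 (fail-walked)
pos 57 'a': at 19  emit P6@[56:57]
pos 58 'a': at 19 (fail-walked)  emit P6@[57:58]
pos 59 'd': at 5 (fail-walked)
pos 60 'd': at 2 (fail-walked)  emit P0@[59:60]
pos 61 'c': at 13 (fail-walked)
pos 62 'c': at 13 (fail-walked)
pos 63 'd': at 14
pos 64 'c': at 15
pos 65 'c': at 16
pos 66 'b': at 17  emit P4@[62:66],P5@[66:66]
pos 67 'a': at 4 (fail-walked)
pos 68 'c': at 8
pos 69 'b': at 9  emit P5@[69:69]
pos 70 'd': at 10
pos 71 'b': at 11  emit P5@[71:71]
pos 72 'a': at 12  emit P3@[67:72]
pos 73 'a': at 19 (fail-walked)  emit P6@[72:73]
pos 74 'c': at 8 (fail-walked)
pos 75 'b': at 9  emit P5@[75:75]
pos 76 'd': at 10
pos 77 'b': at 11  emit P5@[77:77]
pos 78 'a': at 12  emit P3@[73:78]

Matches: [[3,1],[5,0],[6,5],[8,0],[9,1],[11,5],[13,5],[14,3],[16,0],[17,0],[18,5],[19,5],[20,5],[22,6],[24,1],[25,2],[25,6],[27,0],[28,0],[29,0],[30,5],[31,5],[33,1],[34,6],[38,5],[40,6],[41,5],[42,5],[44,5],[45,5],[46,5],[47,5],[48,5],[50,6],[53,6],[54,6],[55,5],[57,6],[58,6],[60,0],[66,4],[66,5],[69,5],[71,5],[72,3],[73,6],[75,5],[77,5],[78,3]]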